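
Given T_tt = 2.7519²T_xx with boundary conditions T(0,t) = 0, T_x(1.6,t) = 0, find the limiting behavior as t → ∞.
T oscillates (no decay). Energy is conserved; the solution oscillates indefinitely as standing waves.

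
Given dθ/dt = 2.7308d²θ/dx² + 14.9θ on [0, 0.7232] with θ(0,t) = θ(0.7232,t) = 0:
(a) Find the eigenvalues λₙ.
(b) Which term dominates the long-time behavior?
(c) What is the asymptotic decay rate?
Eigenvalues: λₙ = 2.7308n²π²/0.7232² - 14.9.
First three modes:
  n=1: λ₁ = 2.7308π²/0.7232² - 14.9 ≈ 36.632
  n=2: λ₂ = 10.9232π²/0.7232² - 14.9 ≈ 191.226
  n=3: λ₃ = 24.5772π²/0.7232² - 14.9 ≈ 448.884
Since 2.7308π²/0.7232² ≈ 51.532 > 14.9, all λₙ > 0.
The n=1 mode decays slowest → dominates as t → ∞.
Asymptotic: θ ~ c₁ sin(πx/0.7232) e^{-λ₁t} with decay rate λ₁ ≈ 36.632.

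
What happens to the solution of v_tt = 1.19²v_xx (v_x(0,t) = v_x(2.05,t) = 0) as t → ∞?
v oscillates about a mean that drifts linearly in t (generically unbounded; no decay). There is no damping, so the nonconstant modes persist as standing waves (energy conserved, no decay). But with Neumann conditions at both ends the constant mode has eigenvalue 0: the spatial mean M(t) of v satisfies M'' = 0, so M(t) = M(0) + M'(0)·t. Unless the initial velocity has zero mean (∫v_t(x,0)dx = 0), the solution grows linearly in t (unbounded, though not exponentially); if it does have zero mean, the solution stays bounded and simply oscillates.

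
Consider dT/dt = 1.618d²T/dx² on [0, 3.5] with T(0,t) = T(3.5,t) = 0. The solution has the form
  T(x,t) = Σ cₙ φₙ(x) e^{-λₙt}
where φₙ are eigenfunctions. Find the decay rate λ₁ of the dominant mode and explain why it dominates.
Eigenvalues: λₙ = 1.618n²π²/3.5².
First three modes:
  n=1: λ₁ = 1.618π²/3.5² ≈ 1.304
  n=2: λ₂ = 6.472π²/3.5² ≈ 5.214 (4× faster decay)
  n=3: λ₃ = 14.562π²/3.5² ≈ 11.732 (9× faster decay)
As t → ∞, higher modes decay exponentially faster. The n=1 mode dominates: T ~ c₁ sin(πx/3.5) e^{-λ₁t}.
Decay rate: λ₁ = 1.618π²/3.5² ≈ 1.304.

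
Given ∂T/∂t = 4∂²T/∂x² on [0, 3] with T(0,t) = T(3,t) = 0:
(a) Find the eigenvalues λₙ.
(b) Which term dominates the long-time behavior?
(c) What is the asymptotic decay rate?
Eigenvalues: λₙ = 4n²π²/3².
First three modes:
  n=1: λ₁ = 4π²/3² ≈ 4.386
  n=2: λ₂ = 16π²/3² ≈ 17.546 (4× faster decay)
  n=3: λ₃ = 36π²/3² ≈ 39.478 (9× faster decay)
As t → ∞, higher modes decay exponentially faster. The n=1 mode dominates: T ~ c₁ sin(πx/3) e^{-λ₁t}.
Decay rate: λ₁ = 4π²/3² ≈ 4.386.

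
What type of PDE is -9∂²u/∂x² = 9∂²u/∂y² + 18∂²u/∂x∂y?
Rewriting in standard form: -9∂²u/∂x² - 18∂²u/∂x∂y - 9∂²u/∂y² = 0. With A = -9, B = -18, C = -9, the discriminant is 0. This is a parabolic PDE.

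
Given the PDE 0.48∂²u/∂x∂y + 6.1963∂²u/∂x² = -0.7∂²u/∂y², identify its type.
Rewriting in standard form: 6.1963∂²u/∂x² + 0.48∂²u/∂x∂y + 0.7∂²u/∂y² = 0. The second-order coefficients are A = 6.1963, B = 0.48, C = 0.7. Since B² - 4AC = -17.11924 < 0, this is an elliptic PDE.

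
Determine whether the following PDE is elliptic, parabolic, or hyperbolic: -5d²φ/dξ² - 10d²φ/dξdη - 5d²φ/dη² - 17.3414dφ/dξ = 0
Coefficients: A = -5, B = -10, C = -5. B² - 4AC = 0, which is zero, so the equation is parabolic.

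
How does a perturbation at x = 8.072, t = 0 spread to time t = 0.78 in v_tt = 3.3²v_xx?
Domain of influence: [5.498, 10.646]. Data at x = 8.072 spreads outward at speed 3.3.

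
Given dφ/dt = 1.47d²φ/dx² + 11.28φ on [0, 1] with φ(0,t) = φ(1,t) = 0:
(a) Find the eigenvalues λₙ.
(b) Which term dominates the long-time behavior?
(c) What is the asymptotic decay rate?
Eigenvalues: λₙ = 1.47n²π²/1² - 11.28.
First three modes:
  n=1: λ₁ = 1.47π² - 11.28 ≈ 3.228
  n=2: λ₂ = 5.88π² - 11.28 ≈ 46.753
  n=3: λ₃ = 13.23π² - 11.28 ≈ 119.295
Since 1.47π² ≈ 14.508 > 11.28, all λₙ > 0.
The n=1 mode decays slowest → dominates as t → ∞.
Asymptotic: φ ~ c₁ sin(πx/1) e^{-λ₁t} with decay rate λ₁ ≈ 3.228.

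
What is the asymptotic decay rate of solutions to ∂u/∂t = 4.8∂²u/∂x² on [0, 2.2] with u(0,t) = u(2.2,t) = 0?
Eigenvalues: λₙ = 4.8n²π²/2.2².
First three modes:
  n=1: λ₁ = 4.8π²/2.2² ≈ 9.788
  n=2: λ₂ = 19.2π²/2.2² ≈ 39.152 (4× faster decay)
  n=3: λ₃ = 43.2π²/2.2² ≈ 88.092 (9× faster decay)
As t → ∞, higher modes decay exponentially faster. The n=1 mode dominates: u ~ c₁ sin(πx/2.2) e^{-λ₁t}.
Decay rate: λ₁ = 4.8π²/2.2² ≈ 9.788.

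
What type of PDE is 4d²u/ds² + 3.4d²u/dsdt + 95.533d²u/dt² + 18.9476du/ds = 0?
With A = 4, B = 3.4, C = 95.533, the discriminant is -1516.968. This is an elliptic PDE.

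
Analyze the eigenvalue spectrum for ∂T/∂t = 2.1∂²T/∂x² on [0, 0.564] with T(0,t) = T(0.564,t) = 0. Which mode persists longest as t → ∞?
Eigenvalues: λₙ = 2.1n²π²/0.564².
First three modes:
  n=1: λ₁ = 2.1π²/0.564² ≈ 65.157
  n=2: λ₂ = 8.4π²/0.564² ≈ 260.628 (4× faster decay)
  n=3: λ₃ = 18.9π²/0.564² ≈ 586.413 (9× faster decay)
As t → ∞, higher modes decay exponentially faster. The n=1 mode dominates: T ~ c₁ sin(πx/0.564) e^{-λ₁t}.
Decay rate: λ₁ = 2.1π²/0.564² ≈ 65.157.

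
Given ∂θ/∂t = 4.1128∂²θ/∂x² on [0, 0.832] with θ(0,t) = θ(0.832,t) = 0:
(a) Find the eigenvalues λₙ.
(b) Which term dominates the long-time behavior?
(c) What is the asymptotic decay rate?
Eigenvalues: λₙ = 4.1128n²π²/0.832².
First three modes:
  n=1: λ₁ = 4.1128π²/0.832² ≈ 58.64
  n=2: λ₂ = 16.4512π²/0.832² ≈ 234.558 (4× faster decay)
  n=3: λ₃ = 37.0152π²/0.832² ≈ 527.756 (9× faster decay)
As t → ∞, higher modes decay exponentially faster. The n=1 mode dominates: θ ~ c₁ sin(πx/0.832) e^{-λ₁t}.
Decay rate: λ₁ = 4.1128π²/0.832² ≈ 58.64.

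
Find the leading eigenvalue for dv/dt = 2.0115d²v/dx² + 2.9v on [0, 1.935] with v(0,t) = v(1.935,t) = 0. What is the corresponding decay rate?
Eigenvalues: λₙ = 2.0115n²π²/1.935² - 2.9.
First three modes:
  n=1: λ₁ = 2.0115π²/1.935² - 2.9 ≈ 2.402
  n=2: λ₂ = 8.046π²/1.935² - 2.9 ≈ 18.309
  n=3: λ₃ = 18.1035π²/1.935² - 2.9 ≈ 44.82
Since 2.0115π²/1.935² ≈ 5.302 > 2.9, all λₙ > 0.
The n=1 mode decays slowest → dominates as t → ∞.
Asymptotic: v ~ c₁ sin(πx/1.935) e^{-λ₁t} with decay rate λ₁ ≈ 2.402.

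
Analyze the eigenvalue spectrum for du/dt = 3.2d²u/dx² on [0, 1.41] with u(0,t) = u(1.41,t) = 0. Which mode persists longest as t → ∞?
Eigenvalues: λₙ = 3.2n²π²/1.41².
First three modes:
  n=1: λ₁ = 3.2π²/1.41² ≈ 15.886
  n=2: λ₂ = 12.8π²/1.41² ≈ 63.544 (4× faster decay)
  n=3: λ₃ = 28.8π²/1.41² ≈ 142.973 (9× faster decay)
As t → ∞, higher modes decay exponentially faster. The n=1 mode dominates: u ~ c₁ sin(πx/1.41) e^{-λ₁t}.
Decay rate: λ₁ = 3.2π²/1.41² ≈ 15.886.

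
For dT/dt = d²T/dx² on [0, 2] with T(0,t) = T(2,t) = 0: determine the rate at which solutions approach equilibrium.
Eigenvalues: λₙ = n²π²/2².
First three modes:
  n=1: λ₁ = π²/2² ≈ 2.467
  n=2: λ₂ = 4π²/2² ≈ 9.87 (4× faster decay)
  n=3: λ₃ = 9π²/2² ≈ 22.207 (9× faster decay)
As t → ∞, higher modes decay exponentially faster. The n=1 mode dominates: T ~ c₁ sin(πx/2) e^{-λ₁t}.
Decay rate: λ₁ = π²/2² ≈ 2.467.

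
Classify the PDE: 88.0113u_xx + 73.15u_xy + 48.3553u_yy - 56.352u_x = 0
A = 88.0113, B = 73.15, C = 48.3553. Discriminant B² - 4AC = -11672.32875956. Since -11672.32875956 < 0, elliptic.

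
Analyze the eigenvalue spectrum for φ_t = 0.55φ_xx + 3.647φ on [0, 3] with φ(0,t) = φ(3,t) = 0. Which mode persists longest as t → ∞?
Eigenvalues: λₙ = 0.55n²π²/3² - 3.647.
First three modes:
  n=1: λ₁ = 0.55π²/3² - 3.647 ≈ -3.044
  n=2: λ₂ = 2.2π²/3² - 3.647 ≈ -1.234
  n=3: λ₃ = 4.95π²/3² - 3.647 ≈ 1.781
Since 0.55π²/3² ≈ 0.603 < 3.647, λ₁ < 0.
The n=1 mode grows fastest (−λₙ is largest for n=1) → dominates.
Asymptotic: φ ~ c₁ sin(πx/3) e^{3.044t} (exponential growth at rate −λ₁ ≈ 3.044).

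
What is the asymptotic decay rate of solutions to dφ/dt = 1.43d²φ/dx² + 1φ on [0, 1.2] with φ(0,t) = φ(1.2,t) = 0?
Eigenvalues: λₙ = 1.43n²π²/1.2² - 1.
First three modes:
  n=1: λ₁ = 1.43π²/1.2² - 1 ≈ 8.801
  n=2: λ₂ = 5.72π²/1.2² - 1 ≈ 38.204
  n=3: λ₃ = 12.87π²/1.2² - 1 ≈ 87.21
Since 1.43π²/1.2² ≈ 9.801 > 1, all λₙ > 0.
The n=1 mode decays slowest → dominates as t → ∞.
Asymptotic: φ ~ c₁ sin(πx/1.2) e^{-λ₁t} with decay rate λ₁ ≈ 8.801.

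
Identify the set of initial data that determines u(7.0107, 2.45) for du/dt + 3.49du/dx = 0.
A single point: x = -1.5398. The characteristic through (7.0107, 2.45) is x - 3.49t = const, so x = 7.0107 - 3.49·2.45 = -1.5398.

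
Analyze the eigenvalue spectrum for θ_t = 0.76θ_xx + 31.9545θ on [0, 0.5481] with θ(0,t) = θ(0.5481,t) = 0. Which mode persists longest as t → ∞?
Eigenvalues: λₙ = 0.76n²π²/0.5481² - 31.9545.
First three modes:
  n=1: λ₁ = 0.76π²/0.5481² - 31.9545 ≈ -6.986
  n=2: λ₂ = 3.04π²/0.5481² - 31.9545 ≈ 67.92
  n=3: λ₃ = 6.84π²/0.5481² - 31.9545 ≈ 192.763
Since 0.76π²/0.5481² ≈ 24.969 < 31.9545, λ₁ < 0.
The n=1 mode grows fastest (−λₙ is largest for n=1) → dominates.
Asymptotic: θ ~ c₁ sin(πx/0.5481) e^{6.986t} (exponential growth at rate −λ₁ ≈ 6.986).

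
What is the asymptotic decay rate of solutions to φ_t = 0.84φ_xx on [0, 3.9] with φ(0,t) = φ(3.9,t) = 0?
Eigenvalues: λₙ = 0.84n²π²/3.9².
First three modes:
  n=1: λ₁ = 0.84π²/3.9² ≈ 0.545
  n=2: λ₂ = 3.36π²/3.9² ≈ 2.18 (4× faster decay)
  n=3: λ₃ = 7.56π²/3.9² ≈ 4.906 (9× faster decay)
As t → ∞, higher modes decay exponentially faster. The n=1 mode dominates: φ ~ c₁ sin(πx/3.9) e^{-λ₁t}.
Decay rate: λ₁ = 0.84π²/3.9² ≈ 0.545.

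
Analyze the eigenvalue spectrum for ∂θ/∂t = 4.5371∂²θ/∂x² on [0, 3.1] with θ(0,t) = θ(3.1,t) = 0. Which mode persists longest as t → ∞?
Eigenvalues: λₙ = 4.5371n²π²/3.1².
First three modes:
  n=1: λ₁ = 4.5371π²/3.1² ≈ 4.66
  n=2: λ₂ = 18.1484π²/3.1² ≈ 18.639 (4× faster decay)
  n=3: λ₃ = 40.8339π²/3.1² ≈ 41.937 (9× faster decay)
As t → ∞, higher modes decay exponentially faster. The n=1 mode dominates: θ ~ c₁ sin(πx/3.1) e^{-λ₁t}.
Decay rate: λ₁ = 4.5371π²/3.1² ≈ 4.66.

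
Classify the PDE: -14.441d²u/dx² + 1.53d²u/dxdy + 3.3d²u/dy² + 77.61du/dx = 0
A = -14.441, B = 1.53, C = 3.3. Discriminant B² - 4AC = 192.9621. Since 192.9621 > 0, hyperbolic.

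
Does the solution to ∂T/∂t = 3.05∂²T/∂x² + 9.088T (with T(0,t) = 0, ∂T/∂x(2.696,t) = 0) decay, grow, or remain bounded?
T grows unboundedly. Reaction dominates diffusion (r=9.088 > κπ²/(4L²)≈1.04); solution grows exponentially.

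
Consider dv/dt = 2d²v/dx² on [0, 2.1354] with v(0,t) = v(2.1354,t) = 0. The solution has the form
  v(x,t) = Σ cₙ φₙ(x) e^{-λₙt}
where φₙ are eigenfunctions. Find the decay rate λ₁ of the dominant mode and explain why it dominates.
Eigenvalues: λₙ = 2n²π²/2.1354².
First three modes:
  n=1: λ₁ = 2π²/2.1354² ≈ 4.329
  n=2: λ₂ = 8π²/2.1354² ≈ 17.315 (4× faster decay)
  n=3: λ₃ = 18π²/2.1354² ≈ 38.96 (9× faster decay)
As t → ∞, higher modes decay exponentially faster. The n=1 mode dominates: v ~ c₁ sin(πx/2.1354) e^{-λ₁t}.
Decay rate: λ₁ = 2π²/2.1354² ≈ 4.329.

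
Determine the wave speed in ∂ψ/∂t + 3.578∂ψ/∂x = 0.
Speed = 3.578. Information travels along x - 3.578t = const (rightward).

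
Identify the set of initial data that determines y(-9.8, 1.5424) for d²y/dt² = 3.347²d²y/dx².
Domain of dependence: [-14.9624128, -4.6375872]. Signals travel at speed 3.347, so data within |x - -9.8| ≤ 3.347·1.5424 = 5.1624128 can reach the point.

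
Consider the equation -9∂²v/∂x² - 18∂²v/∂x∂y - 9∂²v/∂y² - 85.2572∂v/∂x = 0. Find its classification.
Parabolic. (A = -9, B = -18, C = -9 gives B² - 4AC = 0.)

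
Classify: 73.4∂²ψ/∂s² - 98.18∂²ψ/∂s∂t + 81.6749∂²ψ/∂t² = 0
Elliptic (discriminant = -14340.43824).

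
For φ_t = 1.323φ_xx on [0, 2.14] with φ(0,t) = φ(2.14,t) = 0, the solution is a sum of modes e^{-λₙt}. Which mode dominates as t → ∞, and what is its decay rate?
Eigenvalues: λₙ = 1.323n²π²/2.14².
First three modes:
  n=1: λ₁ = 1.323π²/2.14² ≈ 2.851
  n=2: λ₂ = 5.292π²/2.14² ≈ 11.405 (4× faster decay)
  n=3: λ₃ = 11.907π²/2.14² ≈ 25.661 (9× faster decay)
As t → ∞, higher modes decay exponentially faster. The n=1 mode dominates: φ ~ c₁ sin(πx/2.14) e^{-λ₁t}.
Decay rate: λ₁ = 1.323π²/2.14² ≈ 2.851.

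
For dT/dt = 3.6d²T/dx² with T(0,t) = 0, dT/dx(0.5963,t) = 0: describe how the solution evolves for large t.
T → 0. Heat escapes through the Dirichlet boundary.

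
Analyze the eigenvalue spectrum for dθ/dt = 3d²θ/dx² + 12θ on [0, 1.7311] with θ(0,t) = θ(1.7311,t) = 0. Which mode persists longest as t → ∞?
Eigenvalues: λₙ = 3n²π²/1.7311² - 12.
First three modes:
  n=1: λ₁ = 3π²/1.7311² - 12 ≈ -2.12
  n=2: λ₂ = 12π²/1.7311² - 12 ≈ 27.522
  n=3: λ₃ = 27π²/1.7311² - 12 ≈ 76.924
Since 3π²/1.7311² ≈ 9.88 < 12, λ₁ < 0.
The n=1 mode grows fastest (−λₙ is largest for n=1) → dominates.
Asymptotic: θ ~ c₁ sin(πx/1.7311) e^{2.12t} (exponential growth at rate −λ₁ ≈ 2.12).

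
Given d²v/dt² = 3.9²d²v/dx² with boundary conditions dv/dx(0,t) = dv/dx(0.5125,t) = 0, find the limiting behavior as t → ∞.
v oscillates about a mean that drifts linearly in t (generically unbounded; no decay). There is no damping, so the nonconstant modes persist as standing waves (energy conserved, no decay). But with Neumann conditions at both ends the constant mode has eigenvalue 0: the spatial mean M(t) of v satisfies M'' = 0, so M(t) = M(0) + M'(0)·t. Unless the initial velocity has zero mean (∫v_t(x,0)dx = 0), the solution grows linearly in t (unbounded, though not exponentially); if it does have zero mean, the solution stays bounded and simply oscillates.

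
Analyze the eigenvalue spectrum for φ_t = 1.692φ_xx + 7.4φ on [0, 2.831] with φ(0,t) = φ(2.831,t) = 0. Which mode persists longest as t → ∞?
Eigenvalues: λₙ = 1.692n²π²/2.831² - 7.4.
First three modes:
  n=1: λ₁ = 1.692π²/2.831² - 7.4 ≈ -5.316
  n=2: λ₂ = 6.768π²/2.831² - 7.4 ≈ 0.935
  n=3: λ₃ = 15.228π²/2.831² - 7.4 ≈ 11.353
Since 1.692π²/2.831² ≈ 2.084 < 7.4, λ₁ < 0.
The n=1 mode grows fastest (−λₙ is largest for n=1) → dominates.
Asymptotic: φ ~ c₁ sin(πx/2.831) e^{5.316t} (exponential growth at rate −λ₁ ≈ 5.316).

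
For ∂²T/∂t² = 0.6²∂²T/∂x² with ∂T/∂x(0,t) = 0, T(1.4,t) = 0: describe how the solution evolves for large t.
T oscillates (no decay). Energy is conserved; the solution oscillates indefinitely as standing waves.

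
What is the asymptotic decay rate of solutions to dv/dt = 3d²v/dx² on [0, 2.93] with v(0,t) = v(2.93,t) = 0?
Eigenvalues: λₙ = 3n²π²/2.93².
First three modes:
  n=1: λ₁ = 3π²/2.93² ≈ 3.449
  n=2: λ₂ = 12π²/2.93² ≈ 13.796 (4× faster decay)
  n=3: λ₃ = 27π²/2.93² ≈ 31.04 (9× faster decay)
As t → ∞, higher modes decay exponentially faster. The n=1 mode dominates: v ~ c₁ sin(πx/2.93) e^{-λ₁t}.
Decay rate: λ₁ = 3π²/2.93² ≈ 3.449.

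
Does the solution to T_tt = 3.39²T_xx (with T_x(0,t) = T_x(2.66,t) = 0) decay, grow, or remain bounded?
T oscillates about a mean that drifts linearly in t (generically unbounded; no decay). There is no damping, so the nonconstant modes persist as standing waves (energy conserved, no decay). But with Neumann conditions at both ends the constant mode has eigenvalue 0: the spatial mean M(t) of T satisfies M'' = 0, so M(t) = M(0) + M'(0)·t. Unless the initial velocity has zero mean (∫T_t(x,0)dx = 0), the solution grows linearly in t (unbounded, though not exponentially); if it does have zero mean, the solution stays bounded and simply oscillates.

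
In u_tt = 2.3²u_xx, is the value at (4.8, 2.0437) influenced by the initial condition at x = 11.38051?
No. The domain of dependence is [0.09949, 9.50051], and 11.38051 is outside this interval.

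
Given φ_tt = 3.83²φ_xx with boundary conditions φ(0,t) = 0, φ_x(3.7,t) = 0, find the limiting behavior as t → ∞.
φ oscillates (no decay). Energy is conserved; the solution oscillates indefinitely as standing waves.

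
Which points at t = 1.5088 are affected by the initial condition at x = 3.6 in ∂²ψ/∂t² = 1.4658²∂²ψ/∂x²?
Domain of influence: [1.38840096, 5.81159904]. Data at x = 3.6 spreads outward at speed 1.4658.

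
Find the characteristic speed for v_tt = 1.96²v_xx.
Speed = 1.96. Information travels along characteristics x = x₀ ± 1.96t.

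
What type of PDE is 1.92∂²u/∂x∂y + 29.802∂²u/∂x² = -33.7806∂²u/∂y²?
Rewriting in standard form: 29.802∂²u/∂x² + 1.92∂²u/∂x∂y + 33.7806∂²u/∂y² = 0. With A = 29.802, B = 1.92, C = 33.7806, the discriminant is -4023.2313648. This is an elliptic PDE.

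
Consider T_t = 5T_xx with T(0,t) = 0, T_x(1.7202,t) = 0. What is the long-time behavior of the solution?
As t → ∞, T → 0. Heat escapes through the Dirichlet boundary.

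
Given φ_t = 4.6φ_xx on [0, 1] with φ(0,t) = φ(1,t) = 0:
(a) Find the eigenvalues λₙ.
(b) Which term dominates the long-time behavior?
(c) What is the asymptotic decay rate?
Eigenvalues: λₙ = 4.6n²π².
First three modes:
  n=1: λ₁ = 4.6π² ≈ 45.4
  n=2: λ₂ = 18.4π² ≈ 181.601 (4× faster decay)
  n=3: λ₃ = 41.4π² ≈ 408.602 (9× faster decay)
As t → ∞, higher modes decay exponentially faster. The n=1 mode dominates: φ ~ c₁ sin(πx) e^{-λ₁t}.
Decay rate: λ₁ = 4.6π² ≈ 45.4.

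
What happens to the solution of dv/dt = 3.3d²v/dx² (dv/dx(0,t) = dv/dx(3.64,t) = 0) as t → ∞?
v → constant (steady state). Heat is conserved (no flux at boundaries); solution approaches the spatial average.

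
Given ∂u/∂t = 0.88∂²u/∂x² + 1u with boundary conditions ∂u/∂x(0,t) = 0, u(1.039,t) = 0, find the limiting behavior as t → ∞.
u → 0. Diffusion dominates reaction (r=1 < κπ²/(4L²)≈2.01); solution decays.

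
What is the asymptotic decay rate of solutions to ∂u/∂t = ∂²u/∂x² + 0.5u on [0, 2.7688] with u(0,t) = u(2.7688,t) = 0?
Eigenvalues: λₙ = n²π²/2.7688² - 0.5.
First three modes:
  n=1: λ₁ = π²/2.7688² - 0.5 ≈ 0.787
  n=2: λ₂ = 4π²/2.7688² - 0.5 ≈ 4.65
  n=3: λ₃ = 9π²/2.7688² - 0.5 ≈ 11.087
Since π²/2.7688² ≈ 1.287 > 0.5, all λₙ > 0.
The n=1 mode decays slowest → dominates as t → ∞.
Asymptotic: u ~ c₁ sin(πx/2.7688) e^{-λ₁t} with decay rate λ₁ ≈ 0.787.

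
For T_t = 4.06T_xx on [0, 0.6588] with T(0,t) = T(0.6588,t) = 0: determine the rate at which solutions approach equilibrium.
Eigenvalues: λₙ = 4.06n²π²/0.6588².
First three modes:
  n=1: λ₁ = 4.06π²/0.6588² ≈ 92.325
  n=2: λ₂ = 16.24π²/0.6588² ≈ 369.299 (4× faster decay)
  n=3: λ₃ = 36.54π²/0.6588² ≈ 830.924 (9× faster decay)
As t → ∞, higher modes decay exponentially faster. The n=1 mode dominates: T ~ c₁ sin(πx/0.6588) e^{-λ₁t}.
Decay rate: λ₁ = 4.06π²/0.6588² ≈ 92.325.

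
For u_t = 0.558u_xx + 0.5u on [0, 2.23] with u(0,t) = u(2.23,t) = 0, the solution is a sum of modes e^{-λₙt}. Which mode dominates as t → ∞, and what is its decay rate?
Eigenvalues: λₙ = 0.558n²π²/2.23² - 0.5.
First three modes:
  n=1: λ₁ = 0.558π²/2.23² - 0.5 ≈ 0.607
  n=2: λ₂ = 2.232π²/2.23² - 0.5 ≈ 3.93
  n=3: λ₃ = 5.022π²/2.23² - 0.5 ≈ 9.467
Since 0.558π²/2.23² ≈ 1.107 > 0.5, all λₙ > 0.
The n=1 mode decays slowest → dominates as t → ∞.
Asymptotic: u ~ c₁ sin(πx/2.23) e^{-λ₁t} with decay rate λ₁ ≈ 0.607.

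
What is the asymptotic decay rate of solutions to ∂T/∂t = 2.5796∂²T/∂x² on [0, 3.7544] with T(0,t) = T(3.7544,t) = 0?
Eigenvalues: λₙ = 2.5796n²π²/3.7544².
First three modes:
  n=1: λ₁ = 2.5796π²/3.7544² ≈ 1.806
  n=2: λ₂ = 10.3184π²/3.7544² ≈ 7.225 (4× faster decay)
  n=3: λ₃ = 23.2164π²/3.7544² ≈ 16.256 (9× faster decay)
As t → ∞, higher modes decay exponentially faster. The n=1 mode dominates: T ~ c₁ sin(πx/3.7544) e^{-λ₁t}.
Decay rate: λ₁ = 2.5796π²/3.7544² ≈ 1.806.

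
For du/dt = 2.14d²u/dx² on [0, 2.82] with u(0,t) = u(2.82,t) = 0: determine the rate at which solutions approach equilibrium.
Eigenvalues: λₙ = 2.14n²π²/2.82².
First three modes:
  n=1: λ₁ = 2.14π²/2.82² ≈ 2.656
  n=2: λ₂ = 8.56π²/2.82² ≈ 10.624 (4× faster decay)
  n=3: λ₃ = 19.26π²/2.82² ≈ 23.903 (9× faster decay)
As t → ∞, higher modes decay exponentially faster. The n=1 mode dominates: u ~ c₁ sin(πx/2.82) e^{-λ₁t}.
Decay rate: λ₁ = 2.14π²/2.82² ≈ 2.656.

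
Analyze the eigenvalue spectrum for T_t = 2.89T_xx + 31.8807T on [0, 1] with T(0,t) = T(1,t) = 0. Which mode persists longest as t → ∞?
Eigenvalues: λₙ = 2.89n²π²/1² - 31.8807.
First three modes:
  n=1: λ₁ = 2.89π² - 31.8807 ≈ -3.358
  n=2: λ₂ = 11.56π² - 31.8807 ≈ 82.212
  n=3: λ₃ = 26.01π² - 31.8807 ≈ 224.828
Since 2.89π² ≈ 28.523 < 31.8807, λ₁ < 0.
The n=1 mode grows fastest (−λₙ is largest for n=1) → dominates.
Asymptotic: T ~ c₁ sin(πx/1) e^{3.358t} (exponential growth at rate −λ₁ ≈ 3.358).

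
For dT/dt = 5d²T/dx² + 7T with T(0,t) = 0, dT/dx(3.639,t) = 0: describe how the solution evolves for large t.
T grows unboundedly. Reaction dominates diffusion (r=7 > κπ²/(4L²)≈0.93); solution grows exponentially.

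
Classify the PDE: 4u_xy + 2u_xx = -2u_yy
Rewriting in standard form: 2u_xx + 4u_xy + 2u_yy = 0. A = 2, B = 4, C = 2. Discriminant B² - 4AC = 0. Since 0 = 0, parabolic.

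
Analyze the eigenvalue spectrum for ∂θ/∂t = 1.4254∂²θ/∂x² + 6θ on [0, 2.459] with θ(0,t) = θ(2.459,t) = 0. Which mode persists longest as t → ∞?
Eigenvalues: λₙ = 1.4254n²π²/2.459² - 6.
First three modes:
  n=1: λ₁ = 1.4254π²/2.459² - 6 ≈ -3.673
  n=2: λ₂ = 5.7016π²/2.459² - 6 ≈ 3.306
  n=3: λ₃ = 12.8286π²/2.459² - 6 ≈ 14.939
Since 1.4254π²/2.459² ≈ 2.327 < 6, λ₁ < 0.
The n=1 mode grows fastest (−λₙ is largest for n=1) → dominates.
Asymptotic: θ ~ c₁ sin(πx/2.459) e^{3.673t} (exponential growth at rate −λ₁ ≈ 3.673).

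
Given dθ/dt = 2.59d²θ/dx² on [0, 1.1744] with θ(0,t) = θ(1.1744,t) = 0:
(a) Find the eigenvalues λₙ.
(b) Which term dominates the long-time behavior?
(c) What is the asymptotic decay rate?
Eigenvalues: λₙ = 2.59n²π²/1.1744².
First three modes:
  n=1: λ₁ = 2.59π²/1.1744² ≈ 18.534
  n=2: λ₂ = 10.36π²/1.1744² ≈ 74.136 (4× faster decay)
  n=3: λ₃ = 23.31π²/1.1744² ≈ 166.805 (9× faster decay)
As t → ∞, higher modes decay exponentially faster. The n=1 mode dominates: θ ~ c₁ sin(πx/1.1744) e^{-λ₁t}.
Decay rate: λ₁ = 2.59π²/1.1744² ≈ 18.534.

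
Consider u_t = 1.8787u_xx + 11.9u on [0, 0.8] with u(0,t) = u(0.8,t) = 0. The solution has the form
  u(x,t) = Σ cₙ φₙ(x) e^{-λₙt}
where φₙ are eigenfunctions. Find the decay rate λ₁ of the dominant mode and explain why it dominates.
Eigenvalues: λₙ = 1.8787n²π²/0.8² - 11.9.
First three modes:
  n=1: λ₁ = 1.8787π²/0.8² - 11.9 ≈ 17.072
  n=2: λ₂ = 7.5148π²/0.8² - 11.9 ≈ 103.988
  n=3: λ₃ = 16.9083π²/0.8² - 11.9 ≈ 248.847
Since 1.8787π²/0.8² ≈ 28.972 > 11.9, all λₙ > 0.
The n=1 mode decays slowest → dominates as t → ∞.
Asymptotic: u ~ c₁ sin(πx/0.8) e^{-λ₁t} with decay rate λ₁ ≈ 17.072.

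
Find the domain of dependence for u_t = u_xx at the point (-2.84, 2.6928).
The entire real line. The heat equation has infinite propagation speed: any initial disturbance instantly affects all points (though exponentially small far away).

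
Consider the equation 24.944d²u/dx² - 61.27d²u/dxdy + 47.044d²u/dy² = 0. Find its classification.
Elliptic. (A = 24.944, B = -61.27, C = 47.044 gives B² - 4AC = -939.849244.)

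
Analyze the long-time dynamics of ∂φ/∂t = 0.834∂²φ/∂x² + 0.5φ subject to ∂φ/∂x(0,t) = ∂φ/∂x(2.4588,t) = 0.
Long-time behavior: φ grows unboundedly. With Neumann BCs the constant mode has diffusion eigenvalue 0, so any r > 0 makes it grow like e^(0.5t); solution grows exponentially.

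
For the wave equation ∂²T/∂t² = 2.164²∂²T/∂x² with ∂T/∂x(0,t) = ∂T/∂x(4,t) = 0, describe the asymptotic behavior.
T oscillates about a mean that drifts linearly in t (generically unbounded; no decay). There is no damping, so the nonconstant modes persist as standing waves (energy conserved, no decay). But with Neumann conditions at both ends the constant mode has eigenvalue 0: the spatial mean M(t) of T satisfies M'' = 0, so M(t) = M(0) + M'(0)·t. Unless the initial velocity has zero mean (∫T_t(x,0)dx = 0), the solution grows linearly in t (unbounded, though not exponentially); if it does have zero mean, the solution stays bounded and simply oscillates.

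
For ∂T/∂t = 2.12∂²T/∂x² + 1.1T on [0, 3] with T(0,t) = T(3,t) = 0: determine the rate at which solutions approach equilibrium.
Eigenvalues: λₙ = 2.12n²π²/3² - 1.1.
First three modes:
  n=1: λ₁ = 2.12π²/3² - 1.1 ≈ 1.225
  n=2: λ₂ = 8.48π²/3² - 1.1 ≈ 8.199
  n=3: λ₃ = 19.08π²/3² - 1.1 ≈ 19.824
Since 2.12π²/3² ≈ 2.325 > 1.1, all λₙ > 0.
The n=1 mode decays slowest → dominates as t → ∞.
Asymptotic: T ~ c₁ sin(πx/3) e^{-λ₁t} with decay rate λ₁ ≈ 1.225.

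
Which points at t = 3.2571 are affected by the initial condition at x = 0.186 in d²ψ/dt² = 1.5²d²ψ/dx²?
Domain of influence: [-4.69965, 5.07165]. Data at x = 0.186 spreads outward at speed 1.5.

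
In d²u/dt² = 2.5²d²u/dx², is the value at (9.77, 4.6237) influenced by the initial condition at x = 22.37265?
No. The domain of dependence is [-1.78925, 21.32925], and 22.37265 is outside this interval.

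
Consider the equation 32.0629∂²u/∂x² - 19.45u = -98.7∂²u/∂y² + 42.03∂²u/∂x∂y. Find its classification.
Rewriting in standard form: 32.0629∂²u/∂x² - 42.03∂²u/∂x∂y + 98.7∂²u/∂y² - 19.45u = 0. Elliptic. (A = 32.0629, B = -42.03, C = 98.7 gives B² - 4AC = -10891.91202.)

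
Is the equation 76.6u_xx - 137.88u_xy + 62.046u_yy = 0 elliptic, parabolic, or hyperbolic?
Computing B² - 4AC with A = 76.6, B = -137.88, C = 62.046: discriminant = 0 (zero). Answer: parabolic.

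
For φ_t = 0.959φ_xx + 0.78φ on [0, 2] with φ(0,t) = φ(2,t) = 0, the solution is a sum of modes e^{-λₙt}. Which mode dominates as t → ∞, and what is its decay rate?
Eigenvalues: λₙ = 0.959n²π²/2² - 0.78.
First three modes:
  n=1: λ₁ = 0.959π²/2² - 0.78 ≈ 1.586
  n=2: λ₂ = 3.836π²/2² - 0.78 ≈ 8.685
  n=3: λ₃ = 8.631π²/2² - 0.78 ≈ 20.516
Since 0.959π²/2² ≈ 2.366 > 0.78, all λₙ > 0.
The n=1 mode decays slowest → dominates as t → ∞.
Asymptotic: φ ~ c₁ sin(πx/2) e^{-λ₁t} with decay rate λ₁ ≈ 1.586.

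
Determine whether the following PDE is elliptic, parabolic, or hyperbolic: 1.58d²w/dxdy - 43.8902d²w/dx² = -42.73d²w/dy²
Rewriting in standard form: -43.8902d²w/dx² + 1.58d²w/dxdy + 42.73d²w/dy² = 0. Coefficients: A = -43.8902, B = 1.58, C = 42.73. B² - 4AC = 7504.209384, which is positive, so the equation is hyperbolic.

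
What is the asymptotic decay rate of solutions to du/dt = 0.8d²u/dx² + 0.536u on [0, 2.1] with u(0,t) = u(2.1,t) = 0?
Eigenvalues: λₙ = 0.8n²π²/2.1² - 0.536.
First three modes:
  n=1: λ₁ = 0.8π²/2.1² - 0.536 ≈ 1.254
  n=2: λ₂ = 3.2π²/2.1² - 0.536 ≈ 6.626
  n=3: λ₃ = 7.2π²/2.1² - 0.536 ≈ 15.578
Since 0.8π²/2.1² ≈ 1.79 > 0.536, all λₙ > 0.
The n=1 mode decays slowest → dominates as t → ∞.
Asymptotic: u ~ c₁ sin(πx/2.1) e^{-λ₁t} with decay rate λ₁ ≈ 1.254.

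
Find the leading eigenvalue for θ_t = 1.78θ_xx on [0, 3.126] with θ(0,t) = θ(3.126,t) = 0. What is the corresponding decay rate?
Eigenvalues: λₙ = 1.78n²π²/3.126².
First three modes:
  n=1: λ₁ = 1.78π²/3.126² ≈ 1.798
  n=2: λ₂ = 7.12π²/3.126² ≈ 7.191 (4× faster decay)
  n=3: λ₃ = 16.02π²/3.126² ≈ 16.18 (9× faster decay)
As t → ∞, higher modes decay exponentially faster. The n=1 mode dominates: θ ~ c₁ sin(πx/3.126) e^{-λ₁t}.
Decay rate: λ₁ = 1.78π²/3.126² ≈ 1.798.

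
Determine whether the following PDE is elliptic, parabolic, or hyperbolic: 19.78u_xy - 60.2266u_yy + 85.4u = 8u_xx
Rewriting in standard form: -8u_xx + 19.78u_xy - 60.2266u_yy + 85.4u = 0. Coefficients: A = -8, B = 19.78, C = -60.2266. B² - 4AC = -1536.0028, which is negative, so the equation is elliptic.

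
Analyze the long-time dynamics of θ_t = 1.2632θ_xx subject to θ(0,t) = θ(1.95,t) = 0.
Long-time behavior: θ → 0. Heat diffuses out through both boundaries.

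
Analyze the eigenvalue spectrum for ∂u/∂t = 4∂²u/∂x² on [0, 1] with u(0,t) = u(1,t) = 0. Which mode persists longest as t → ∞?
Eigenvalues: λₙ = 4n²π².
First three modes:
  n=1: λ₁ = 4π² ≈ 39.478
  n=2: λ₂ = 16π² ≈ 157.914 (4× faster decay)
  n=3: λ₃ = 36π² ≈ 355.306 (9× faster decay)
As t → ∞, higher modes decay exponentially faster. The n=1 mode dominates: u ~ c₁ sin(πx) e^{-λ₁t}.
Decay rate: λ₁ = 4π² ≈ 39.478.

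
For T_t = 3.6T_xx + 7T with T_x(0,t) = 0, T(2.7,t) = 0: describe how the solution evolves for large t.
T grows unboundedly. Reaction dominates diffusion (r=7 > κπ²/(4L²)≈1.22); solution grows exponentially.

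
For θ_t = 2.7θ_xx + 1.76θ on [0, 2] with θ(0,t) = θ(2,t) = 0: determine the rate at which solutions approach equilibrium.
Eigenvalues: λₙ = 2.7n²π²/2² - 1.76.
First three modes:
  n=1: λ₁ = 2.7π²/2² - 1.76 ≈ 4.902
  n=2: λ₂ = 10.8π²/2² - 1.76 ≈ 24.888
  n=3: λ₃ = 24.3π²/2² - 1.76 ≈ 58.198
Since 2.7π²/2² ≈ 6.662 > 1.76, all λₙ > 0.
The n=1 mode decays slowest → dominates as t → ∞.
Asymptotic: θ ~ c₁ sin(πx/2) e^{-λ₁t} with decay rate λ₁ ≈ 4.902.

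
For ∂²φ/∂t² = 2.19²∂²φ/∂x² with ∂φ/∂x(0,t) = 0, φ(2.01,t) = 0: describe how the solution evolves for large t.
φ oscillates (no decay). Energy is conserved; the solution oscillates indefinitely as standing waves.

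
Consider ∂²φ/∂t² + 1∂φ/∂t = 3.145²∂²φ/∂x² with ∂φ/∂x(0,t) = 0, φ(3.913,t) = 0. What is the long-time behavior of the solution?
As t → ∞, φ → 0. Damping (γ=1) dissipates energy; oscillations decay exponentially.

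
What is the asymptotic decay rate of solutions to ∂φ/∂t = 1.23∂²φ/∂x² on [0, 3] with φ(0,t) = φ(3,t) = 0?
Eigenvalues: λₙ = 1.23n²π²/3².
First three modes:
  n=1: λ₁ = 1.23π²/3² ≈ 1.349
  n=2: λ₂ = 4.92π²/3² ≈ 5.395 (4× faster decay)
  n=3: λ₃ = 11.07π²/3² ≈ 12.14 (9× faster decay)
As t → ∞, higher modes decay exponentially faster. The n=1 mode dominates: φ ~ c₁ sin(πx/3) e^{-λ₁t}.
Decay rate: λ₁ = 1.23π²/3² ≈ 1.349.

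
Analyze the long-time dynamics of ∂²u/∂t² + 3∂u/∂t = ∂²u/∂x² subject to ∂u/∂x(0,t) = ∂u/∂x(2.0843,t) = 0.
Long-time behavior: u → constant (steady state). Damping (γ=3) dissipates the nonconstant modes; with Neumann BCs the spatial average obeys M''+γM'=0 and tends to a finite limit.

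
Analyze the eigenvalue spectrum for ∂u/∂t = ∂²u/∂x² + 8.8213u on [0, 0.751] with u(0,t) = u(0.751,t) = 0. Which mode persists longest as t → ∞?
Eigenvalues: λₙ = n²π²/0.751² - 8.8213.
First three modes:
  n=1: λ₁ = π²/0.751² - 8.8213 ≈ 8.678
  n=2: λ₂ = 4π²/0.751² - 8.8213 ≈ 61.176
  n=3: λ₃ = 9π²/0.751² - 8.8213 ≈ 148.672
Since π²/0.751² ≈ 17.499 > 8.8213, all λₙ > 0.
The n=1 mode decays slowest → dominates as t → ∞.
Asymptotic: u ~ c₁ sin(πx/0.751) e^{-λ₁t} with decay rate λ₁ ≈ 8.678.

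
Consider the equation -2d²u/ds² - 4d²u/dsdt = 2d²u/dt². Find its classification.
Rewriting in standard form: -2d²u/ds² - 4d²u/dsdt - 2d²u/dt² = 0. Parabolic. (A = -2, B = -4, C = -2 gives B² - 4AC = 0.)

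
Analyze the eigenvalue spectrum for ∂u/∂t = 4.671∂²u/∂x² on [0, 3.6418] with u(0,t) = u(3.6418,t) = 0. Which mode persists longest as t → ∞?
Eigenvalues: λₙ = 4.671n²π²/3.6418².
First three modes:
  n=1: λ₁ = 4.671π²/3.6418² ≈ 3.476
  n=2: λ₂ = 18.684π²/3.6418² ≈ 13.904 (4× faster decay)
  n=3: λ₃ = 42.039π²/3.6418² ≈ 31.284 (9× faster decay)
As t → ∞, higher modes decay exponentially faster. The n=1 mode dominates: u ~ c₁ sin(πx/3.6418) e^{-λ₁t}.
Decay rate: λ₁ = 4.671π²/3.6418² ≈ 3.476.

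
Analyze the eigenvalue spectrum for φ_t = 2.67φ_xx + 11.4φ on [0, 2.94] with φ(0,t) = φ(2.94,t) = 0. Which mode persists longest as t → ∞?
Eigenvalues: λₙ = 2.67n²π²/2.94² - 11.4.
First three modes:
  n=1: λ₁ = 2.67π²/2.94² - 11.4 ≈ -8.351
  n=2: λ₂ = 10.68π²/2.94² - 11.4 ≈ 0.795
  n=3: λ₃ = 24.03π²/2.94² - 11.4 ≈ 16.038
Since 2.67π²/2.94² ≈ 3.049 < 11.4, λ₁ < 0.
The n=1 mode grows fastest (−λₙ is largest for n=1) → dominates.
Asymptotic: φ ~ c₁ sin(πx/2.94) e^{8.351t} (exponential growth at rate −λ₁ ≈ 8.351).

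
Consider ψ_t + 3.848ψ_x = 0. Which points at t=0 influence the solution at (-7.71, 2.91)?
A single point: x = -18.90768. The characteristic through (-7.71, 2.91) is x - 3.848t = const, so x = -7.71 - 3.848·2.91 = -18.90768.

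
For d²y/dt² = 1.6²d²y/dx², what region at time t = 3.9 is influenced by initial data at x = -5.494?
Domain of influence: [-11.734, 0.746]. Data at x = -5.494 spreads outward at speed 1.6.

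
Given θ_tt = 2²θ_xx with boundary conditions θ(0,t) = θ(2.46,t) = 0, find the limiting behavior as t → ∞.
θ oscillates (no decay). Energy is conserved; the solution oscillates indefinitely as standing waves.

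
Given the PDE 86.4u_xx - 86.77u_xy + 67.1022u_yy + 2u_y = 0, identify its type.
The second-order coefficients are A = 86.4, B = -86.77, C = 67.1022. Since B² - 4AC = -15661.48742 < 0, this is an elliptic PDE.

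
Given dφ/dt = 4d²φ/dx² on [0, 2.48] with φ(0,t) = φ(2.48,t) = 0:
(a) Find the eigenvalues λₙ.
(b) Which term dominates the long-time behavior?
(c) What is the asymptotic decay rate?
Eigenvalues: λₙ = 4n²π²/2.48².
First three modes:
  n=1: λ₁ = 4π²/2.48² ≈ 6.419
  n=2: λ₂ = 16π²/2.48² ≈ 25.675 (4× faster decay)
  n=3: λ₃ = 36π²/2.48² ≈ 57.77 (9× faster decay)
As t → ∞, higher modes decay exponentially faster. The n=1 mode dominates: φ ~ c₁ sin(πx/2.48) e^{-λ₁t}.
Decay rate: λ₁ = 4π²/2.48² ≈ 6.419.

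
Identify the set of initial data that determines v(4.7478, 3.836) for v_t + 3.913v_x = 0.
A single point: x = -10.262468. The characteristic through (4.7478, 3.836) is x - 3.913t = const, so x = 4.7478 - 3.913·3.836 = -10.262468.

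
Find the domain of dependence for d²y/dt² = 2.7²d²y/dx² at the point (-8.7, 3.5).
Domain of dependence: [-18.15, 0.75]. Signals travel at speed 2.7, so data within |x - -8.7| ≤ 2.7·3.5 = 9.45 can reach the point.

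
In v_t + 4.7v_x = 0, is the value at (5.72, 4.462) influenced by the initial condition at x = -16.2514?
No. Only data at x = -15.2514 affects (5.72, 4.462). Advection has one-way propagation along characteristics.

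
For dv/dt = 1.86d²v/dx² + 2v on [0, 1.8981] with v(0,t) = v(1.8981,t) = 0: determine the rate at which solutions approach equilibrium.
Eigenvalues: λₙ = 1.86n²π²/1.8981² - 2.
First three modes:
  n=1: λ₁ = 1.86π²/1.8981² - 2 ≈ 3.095
  n=2: λ₂ = 7.44π²/1.8981² - 2 ≈ 18.381
  n=3: λ₃ = 16.74π²/1.8981² - 2 ≈ 43.858
Since 1.86π²/1.8981² ≈ 5.095 > 2, all λₙ > 0.
The n=1 mode decays slowest → dominates as t → ∞.
Asymptotic: v ~ c₁ sin(πx/1.8981) e^{-λ₁t} with decay rate λ₁ ≈ 3.095.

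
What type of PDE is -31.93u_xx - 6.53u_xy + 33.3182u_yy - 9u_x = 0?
With A = -31.93, B = -6.53, C = 33.3182, the discriminant is 4298.041404. This is a hyperbolic PDE.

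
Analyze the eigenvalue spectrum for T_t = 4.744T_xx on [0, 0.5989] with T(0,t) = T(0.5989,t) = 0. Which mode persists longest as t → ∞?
Eigenvalues: λₙ = 4.744n²π²/0.5989².
First three modes:
  n=1: λ₁ = 4.744π²/0.5989² ≈ 130.538
  n=2: λ₂ = 18.976π²/0.5989² ≈ 522.151 (4× faster decay)
  n=3: λ₃ = 42.696π²/0.5989² ≈ 1174.839 (9× faster decay)
As t → ∞, higher modes decay exponentially faster. The n=1 mode dominates: T ~ c₁ sin(πx/0.5989) e^{-λ₁t}.
Decay rate: λ₁ = 4.744π²/0.5989² ≈ 130.538.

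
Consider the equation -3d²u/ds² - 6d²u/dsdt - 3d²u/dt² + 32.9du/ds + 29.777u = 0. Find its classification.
Parabolic. (A = -3, B = -6, C = -3 gives B² - 4AC = 0.)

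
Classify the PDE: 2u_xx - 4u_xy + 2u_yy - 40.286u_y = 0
A = 2, B = -4, C = 2. Discriminant B² - 4AC = 0. Since 0 = 0, parabolic.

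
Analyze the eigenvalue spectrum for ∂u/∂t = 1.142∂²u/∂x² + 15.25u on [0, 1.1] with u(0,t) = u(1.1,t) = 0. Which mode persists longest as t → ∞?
Eigenvalues: λₙ = 1.142n²π²/1.1² - 15.25.
First three modes:
  n=1: λ₁ = 1.142π²/1.1² - 15.25 ≈ -5.935
  n=2: λ₂ = 4.568π²/1.1² - 15.25 ≈ 22.01
  n=3: λ₃ = 10.278π²/1.1² - 15.25 ≈ 68.585
Since 1.142π²/1.1² ≈ 9.315 < 15.25, λ₁ < 0.
The n=1 mode grows fastest (−λₙ is largest for n=1) → dominates.
Asymptotic: u ~ c₁ sin(πx/1.1) e^{5.935t} (exponential growth at rate −λ₁ ≈ 5.935).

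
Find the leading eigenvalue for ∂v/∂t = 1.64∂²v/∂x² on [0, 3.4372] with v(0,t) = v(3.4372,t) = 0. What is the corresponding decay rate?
Eigenvalues: λₙ = 1.64n²π²/3.4372².
First three modes:
  n=1: λ₁ = 1.64π²/3.4372² ≈ 1.37
  n=2: λ₂ = 6.56π²/3.4372² ≈ 5.48 (4× faster decay)
  n=3: λ₃ = 14.76π²/3.4372² ≈ 12.33 (9× faster decay)
As t → ∞, higher modes decay exponentially faster. The n=1 mode dominates: v ~ c₁ sin(πx/3.4372) e^{-λ₁t}.
Decay rate: λ₁ = 1.64π²/3.4372² ≈ 1.37.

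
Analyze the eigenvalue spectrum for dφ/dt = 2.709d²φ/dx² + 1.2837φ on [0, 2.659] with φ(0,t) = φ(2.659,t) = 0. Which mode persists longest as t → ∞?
Eigenvalues: λₙ = 2.709n²π²/2.659² - 1.2837.
First three modes:
  n=1: λ₁ = 2.709π²/2.659² - 1.2837 ≈ 2.498
  n=2: λ₂ = 10.836π²/2.659² - 1.2837 ≈ 13.843
  n=3: λ₃ = 24.381π²/2.659² - 1.2837 ≈ 32.75
Since 2.709π²/2.659² ≈ 3.782 > 1.2837, all λₙ > 0.
The n=1 mode decays slowest → dominates as t → ∞.
Asymptotic: φ ~ c₁ sin(πx/2.659) e^{-λ₁t} with decay rate λ₁ ≈ 2.498.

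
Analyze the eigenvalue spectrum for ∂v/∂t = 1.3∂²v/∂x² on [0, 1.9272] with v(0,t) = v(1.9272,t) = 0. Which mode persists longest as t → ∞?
Eigenvalues: λₙ = 1.3n²π²/1.9272².
First three modes:
  n=1: λ₁ = 1.3π²/1.9272² ≈ 3.455
  n=2: λ₂ = 5.2π²/1.9272² ≈ 13.818 (4× faster decay)
  n=3: λ₃ = 11.7π²/1.9272² ≈ 31.091 (9× faster decay)
As t → ∞, higher modes decay exponentially faster. The n=1 mode dominates: v ~ c₁ sin(πx/1.9272) e^{-λ₁t}.
Decay rate: λ₁ = 1.3π²/1.9272² ≈ 3.455.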